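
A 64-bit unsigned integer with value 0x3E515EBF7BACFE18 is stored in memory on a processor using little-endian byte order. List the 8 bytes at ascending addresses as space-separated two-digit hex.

18 FE AC 7B BF 5E 51 3E

Split into bytes (most-significant first): 3E 51 5E BF 7B AC FE 18.
Little-endian stores the least-significant byte at the lowest address.
So at ascending addresses the bytes are 18 FE AC 7B BF 5E 51 3E.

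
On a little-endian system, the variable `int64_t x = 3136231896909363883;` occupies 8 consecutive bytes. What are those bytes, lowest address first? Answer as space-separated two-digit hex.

3136231896909363883 in hexadecimal, padded to 64 bits, is 0x2B86224B34883AAB.
Split into bytes (most-significant first): 2B 86 22 4B 34 88 3A AB.
Little-endian stores the least-significant byte at the lowest address.
So at ascending addresses the bytes are AB 3A 88 34 4B 22 86 2B.

AB 3A 88 34 4B 22 86 2B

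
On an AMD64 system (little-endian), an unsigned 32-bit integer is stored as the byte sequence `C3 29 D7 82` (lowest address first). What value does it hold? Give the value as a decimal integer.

2195139011

In little-endian order the low byte comes first in memory.
Reassemble most-significant byte first: 82 D7 29 C3 → 0x82D729C3.
0x82D729C3 = 2195139011.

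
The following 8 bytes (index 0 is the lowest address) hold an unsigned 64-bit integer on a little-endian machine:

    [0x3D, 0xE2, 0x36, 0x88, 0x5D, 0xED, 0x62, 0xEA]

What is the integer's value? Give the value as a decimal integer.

16889322538565820989

In little-endian order the low byte comes first in memory.
Reassemble most-significant byte first: EA 62 ED 5D 88 36 E2 3D → 0xEA62ED5D8836E23D.
0xEA62ED5D8836E23D = 16889322538565820989.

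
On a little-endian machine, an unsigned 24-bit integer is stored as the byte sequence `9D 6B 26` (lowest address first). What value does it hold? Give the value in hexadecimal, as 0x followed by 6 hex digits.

Little-endian stores the least-significant byte at the lowest address.
Reassemble most-significant byte first: 26 6B 9D → 0x266B9D.

0x266B9D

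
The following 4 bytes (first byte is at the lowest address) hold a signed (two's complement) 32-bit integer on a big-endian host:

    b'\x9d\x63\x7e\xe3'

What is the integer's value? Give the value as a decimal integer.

-1654423837

Big-endian: lowest address holds the most-significant byte.
The bytes are already most-significant first: 0x9D637EE3.
Top bit is set, so as a signed 32-bit value this is 0x9D637EE3 − 2^32 = -1654423837.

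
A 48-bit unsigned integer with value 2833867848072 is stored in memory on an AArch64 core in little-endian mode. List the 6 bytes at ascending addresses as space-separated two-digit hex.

88 B9 AF CF 93 02

2833867848072 in hexadecimal, padded to 48 bits, is 0x0293CFAFB988.
Split into bytes (most-significant first): 02 93 CF AF B9 88.
Little-endian: lowest address holds the least-significant byte.
So at ascending addresses the bytes are 88 B9 AF CF 93 02.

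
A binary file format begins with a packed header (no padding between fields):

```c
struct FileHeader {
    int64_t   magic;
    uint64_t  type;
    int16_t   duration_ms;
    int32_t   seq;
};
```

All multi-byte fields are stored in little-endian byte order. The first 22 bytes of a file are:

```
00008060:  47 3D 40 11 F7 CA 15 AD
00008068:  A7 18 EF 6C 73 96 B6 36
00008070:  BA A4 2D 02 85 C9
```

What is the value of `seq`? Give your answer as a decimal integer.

-914030035

`seq` follows `magic` (8 B), `type` (8 B), `duration_ms` (2 B), so it starts at offset 8 + 8 + 2 = 18 and occupies 4 bytes.
Bytes at offsets 18..21: 2D 02 85 C9.
Little-endian stores the least-significant byte at the lowest address.
Reassemble most-significant byte first: C9 85 02 2D → 0xC985022D.
Top bit is set, so as a signed 32-bit value this is 0xC985022D − 2^32 = -914030035.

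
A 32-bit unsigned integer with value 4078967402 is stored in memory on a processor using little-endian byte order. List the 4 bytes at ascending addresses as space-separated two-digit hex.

4078967402 in hexadecimal, padded to 32 bits, is 0xF3201A6A.
Split into bytes (most-significant first): F3 20 1A 6A.
In little-endian order the low byte comes first in memory.
So at ascending addresses the bytes are 6A 1A 20 F3.

6A 1A 20 F3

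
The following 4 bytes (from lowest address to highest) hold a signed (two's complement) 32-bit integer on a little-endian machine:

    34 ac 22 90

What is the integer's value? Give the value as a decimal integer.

-1876775884

In little-endian order the low byte comes first in memory.
Reassemble most-significant byte first: 90 22 AC 34 → 0x9022AC34.
Top bit is set, so as a signed 32-bit value this is 0x9022AC34 − 2^32 = -1876775884.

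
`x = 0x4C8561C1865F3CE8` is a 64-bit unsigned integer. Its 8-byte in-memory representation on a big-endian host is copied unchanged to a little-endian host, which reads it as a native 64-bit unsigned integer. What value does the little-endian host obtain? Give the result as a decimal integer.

Stored big-endian, the bytes at ascending addresses are 4C 85 61 C1 86 5F 3C E8.
Read back as little-endian, the first byte is least significant, giving 0xE83C5F86C161854C.
0xE83C5F86C161854C = 16734355347776570700.

16734355347776570700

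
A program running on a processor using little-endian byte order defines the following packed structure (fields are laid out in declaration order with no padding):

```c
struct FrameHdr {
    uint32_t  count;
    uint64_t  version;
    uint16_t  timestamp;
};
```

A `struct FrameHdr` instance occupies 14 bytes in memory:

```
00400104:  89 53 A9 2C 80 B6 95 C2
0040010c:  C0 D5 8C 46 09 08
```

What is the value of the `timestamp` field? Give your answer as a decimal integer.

2057

`timestamp` follows `count` (4 B), `version` (8 B), so it starts at offset 4 + 8 = 12 and occupies 2 bytes.
Bytes at offsets 12..13: 09 08.
Little-endian stores the least-significant byte at the lowest address.
Reassemble most-significant byte first: 08 09 → 0x0809.
0x0809 = 2057.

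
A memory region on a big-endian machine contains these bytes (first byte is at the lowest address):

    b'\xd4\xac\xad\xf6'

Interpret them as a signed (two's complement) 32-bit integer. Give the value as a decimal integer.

-726880778

Big-endian stores the most-significant byte at the lowest address.
The bytes are already most-significant first: 0xD4ACADF6.
Top bit is set, so as a signed 32-bit value this is 0xD4ACADF6 − 2^32 = -726880778.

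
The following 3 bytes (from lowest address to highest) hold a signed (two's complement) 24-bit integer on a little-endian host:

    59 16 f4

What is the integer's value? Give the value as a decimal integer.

In little-endian order the low byte comes first in memory.
Reassemble most-significant byte first: F4 16 59 → 0xF41659.
Top bit is set, so as a signed 24-bit value this is 0xF41659 − 2^24 = -780711.

-780711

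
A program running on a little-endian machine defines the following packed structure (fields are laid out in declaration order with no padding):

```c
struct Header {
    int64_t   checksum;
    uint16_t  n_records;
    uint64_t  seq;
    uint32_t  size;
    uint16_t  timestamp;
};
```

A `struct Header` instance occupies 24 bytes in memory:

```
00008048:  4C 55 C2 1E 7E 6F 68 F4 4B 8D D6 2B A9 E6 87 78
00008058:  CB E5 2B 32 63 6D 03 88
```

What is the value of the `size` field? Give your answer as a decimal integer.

1835217451

`size` follows `checksum` (8 B), `n_records` (2 B), `seq` (8 B), so it starts at offset 8 + 2 + 8 = 18 and occupies 4 bytes.
Bytes at offsets 18..21: 2B 32 63 6D.
Little-endian stores the least-significant byte at the lowest address.
Reassemble most-significant byte first: 6D 63 32 2B → 0x6D63322B.
0x6D63322B = 1835217451.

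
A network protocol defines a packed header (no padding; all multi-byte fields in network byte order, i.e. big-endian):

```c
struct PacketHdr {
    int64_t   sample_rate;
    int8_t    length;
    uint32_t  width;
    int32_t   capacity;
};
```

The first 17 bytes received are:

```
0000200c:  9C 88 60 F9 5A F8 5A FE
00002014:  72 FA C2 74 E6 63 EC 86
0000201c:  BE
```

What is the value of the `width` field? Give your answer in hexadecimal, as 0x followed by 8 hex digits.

0xFAC274E6

`width` follows `sample_rate` (8 B), `length` (1 B), so it starts at offset 8 + 1 = 9 and occupies 4 bytes.
Bytes at offsets 9..12: FA C2 74 E6.
Big-endian: lowest address holds the most-significant byte.
The bytes are already most-significant first: 0xFAC274E6.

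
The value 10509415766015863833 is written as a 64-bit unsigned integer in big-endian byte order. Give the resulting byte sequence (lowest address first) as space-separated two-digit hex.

10509415766015863833 in hexadecimal, padded to 64 bits, is 0x91D8F1F53A43EC19.
Split into bytes (most-significant first): 91 D8 F1 F5 3A 43 EC 19.
Big-endian: lowest address holds the most-significant byte.
So the memory order matches the most-significant-first order: 91 D8 F1 F5 3A 43 EC 19.

91 D8 F1 F5 3A 43 EC 19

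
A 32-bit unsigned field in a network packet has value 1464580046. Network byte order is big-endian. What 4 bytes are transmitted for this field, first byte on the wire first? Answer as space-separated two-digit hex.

1464580046 in hexadecimal, padded to 32 bits, is 0x574BB7CE.
Split into bytes (most-significant first): 57 4B B7 CE.
In big-endian order the high byte comes first in memory.
So the memory order matches the most-significant-first order: 57 4B B7 CE.

57 4B B7 CE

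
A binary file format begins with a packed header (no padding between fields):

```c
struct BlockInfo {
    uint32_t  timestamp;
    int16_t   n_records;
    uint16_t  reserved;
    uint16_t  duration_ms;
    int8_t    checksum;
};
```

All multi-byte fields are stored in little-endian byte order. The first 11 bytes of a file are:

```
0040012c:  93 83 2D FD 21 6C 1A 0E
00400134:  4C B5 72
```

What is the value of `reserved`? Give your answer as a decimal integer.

`reserved` follows `timestamp` (4 B), `n_records` (2 B), so it starts at offset 4 + 2 = 6 and occupies 2 bytes.
Bytes at offsets 6..7: 1A 0E.
Little-endian: lowest address holds the least-significant byte.
Reassemble most-significant byte first: 0E 1A → 0x0E1A.
0x0E1A = 3610.

3610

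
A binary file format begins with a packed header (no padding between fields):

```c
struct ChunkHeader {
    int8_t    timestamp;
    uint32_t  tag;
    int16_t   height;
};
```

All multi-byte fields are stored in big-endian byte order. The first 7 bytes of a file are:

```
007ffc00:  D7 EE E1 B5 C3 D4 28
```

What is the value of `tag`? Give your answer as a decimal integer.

`tag` follows `timestamp` (1 byte), so it starts at byte offset 1 and occupies 4 bytes.
Bytes at offsets 1..4: EE E1 B5 C3.
Big-endian stores the most-significant byte at the lowest address.
The bytes are already most-significant first: 0xEEE1B5C3.
0xEEE1B5C3 = 4007769539.

4007769539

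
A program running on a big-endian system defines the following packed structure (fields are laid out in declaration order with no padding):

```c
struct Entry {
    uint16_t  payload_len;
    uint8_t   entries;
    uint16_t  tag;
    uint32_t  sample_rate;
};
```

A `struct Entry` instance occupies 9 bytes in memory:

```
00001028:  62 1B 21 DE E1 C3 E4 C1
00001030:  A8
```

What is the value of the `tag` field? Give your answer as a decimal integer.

`tag` follows `payload_len` (2 B), `entries` (1 B), so it starts at offset 2 + 1 = 3 and occupies 2 bytes.
Bytes at offsets 3..4: DE E1.
In big-endian order the high byte comes first in memory.
The bytes are already most-significant first: 0xDEE1.
0xDEE1 = 57057.

57057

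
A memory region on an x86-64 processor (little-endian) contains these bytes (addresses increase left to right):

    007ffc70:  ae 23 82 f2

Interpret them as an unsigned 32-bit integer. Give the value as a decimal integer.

Little-endian: lowest address holds the least-significant byte.
Reassemble most-significant byte first: F2 82 23 AE → 0xF28223AE.
0xF28223AE = 4068615086.

4068615086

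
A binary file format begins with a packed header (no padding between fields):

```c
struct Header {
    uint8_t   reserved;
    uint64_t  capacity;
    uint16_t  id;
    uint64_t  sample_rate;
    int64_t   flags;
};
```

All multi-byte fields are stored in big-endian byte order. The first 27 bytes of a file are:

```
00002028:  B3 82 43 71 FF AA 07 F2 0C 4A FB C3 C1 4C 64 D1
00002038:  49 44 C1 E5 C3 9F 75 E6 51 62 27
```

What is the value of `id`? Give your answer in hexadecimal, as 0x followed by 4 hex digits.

0x4AFB

`id` follows `reserved` (1 B), `capacity` (8 B), so it starts at offset 1 + 8 = 9 and occupies 2 bytes.
Bytes at offsets 9..10: 4A FB.
In big-endian order the high byte comes first in memory.
The bytes are already most-significant first: 0x4AFB.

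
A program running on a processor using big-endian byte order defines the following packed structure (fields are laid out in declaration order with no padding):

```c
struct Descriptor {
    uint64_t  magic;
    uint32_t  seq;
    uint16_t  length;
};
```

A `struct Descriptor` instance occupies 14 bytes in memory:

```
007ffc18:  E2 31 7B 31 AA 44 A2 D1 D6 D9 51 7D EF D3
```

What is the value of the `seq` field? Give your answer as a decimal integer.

`seq` follows `magic` (8 bytes), so it starts at byte offset 8 and occupies 4 bytes.
Bytes at offsets 8..11: D6 D9 51 7D.
Big-endian: lowest address holds the most-significant byte.
The bytes are already most-significant first: 0xD6D9517D.
0xD6D9517D = 3604566397.

3604566397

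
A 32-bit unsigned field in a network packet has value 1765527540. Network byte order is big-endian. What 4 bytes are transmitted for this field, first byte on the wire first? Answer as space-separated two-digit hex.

1765527540 in hexadecimal, padded to 32 bits, is 0x693BCFF4.
Split into bytes (most-significant first): 69 3B CF F4.
Big-endian stores the most-significant byte at the lowest address.
So the memory order matches the most-significant-first order: 69 3B CF F4.

69 3B CF F4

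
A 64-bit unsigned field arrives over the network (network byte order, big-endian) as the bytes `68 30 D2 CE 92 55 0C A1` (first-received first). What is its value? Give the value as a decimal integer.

7507732363486760097

Big-endian stores the most-significant byte at the lowest address.
The bytes are already most-significant first: 0x6830D2CE92550CA1.
0x6830D2CE92550CA1 = 7507732363486760097.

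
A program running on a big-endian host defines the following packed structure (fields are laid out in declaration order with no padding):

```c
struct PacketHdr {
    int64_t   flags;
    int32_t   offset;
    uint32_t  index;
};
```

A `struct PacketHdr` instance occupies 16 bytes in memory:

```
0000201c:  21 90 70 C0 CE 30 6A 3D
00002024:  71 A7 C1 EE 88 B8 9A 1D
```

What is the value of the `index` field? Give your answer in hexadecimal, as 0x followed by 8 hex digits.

`index` follows `flags` (8 B), `offset` (4 B), so it starts at offset 8 + 4 = 12 and occupies 4 bytes.
Bytes at offsets 12..15: 88 B8 9A 1D.
Big-endian stores the most-significant byte at the lowest address.
The bytes are already most-significant first: 0x88B89A1D.

0x88B89A1D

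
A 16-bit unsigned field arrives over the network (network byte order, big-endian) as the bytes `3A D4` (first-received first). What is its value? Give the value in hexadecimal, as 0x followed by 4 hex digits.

0x3AD4

In big-endian order the high byte comes first in memory.
The bytes are already most-significant first: 0x3AD4.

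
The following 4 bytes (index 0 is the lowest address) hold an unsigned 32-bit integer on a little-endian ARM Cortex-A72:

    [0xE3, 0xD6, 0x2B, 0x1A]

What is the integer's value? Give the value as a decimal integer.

439080675

In little-endian order the low byte comes first in memory.
Reassemble most-significant byte first: 1A 2B D6 E3 → 0x1A2BD6E3.
0x1A2BD6E3 = 439080675.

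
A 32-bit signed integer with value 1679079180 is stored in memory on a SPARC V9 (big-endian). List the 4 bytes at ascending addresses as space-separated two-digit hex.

1679079180 in hexadecimal, padded to 32 bits, is 0x6414B70C.
Split into bytes (most-significant first): 64 14 B7 0C.
In big-endian order the high byte comes first in memory.
So the memory order matches the most-significant-first order: 64 14 B7 0C.

64 14 B7 0C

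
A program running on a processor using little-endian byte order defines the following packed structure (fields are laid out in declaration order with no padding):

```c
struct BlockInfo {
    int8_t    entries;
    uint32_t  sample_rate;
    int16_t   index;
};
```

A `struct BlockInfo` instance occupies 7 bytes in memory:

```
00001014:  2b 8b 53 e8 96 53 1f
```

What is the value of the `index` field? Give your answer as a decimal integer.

`index` follows `entries` (1 B), `sample_rate` (4 B), so it starts at offset 1 + 4 = 5 and occupies 2 bytes.
Bytes at offsets 5..6: 53 1F.
In little-endian order the low byte comes first in memory.
Reassemble most-significant byte first: 1F 53 → 0x1F53.
0x1F53 = 8019.

8019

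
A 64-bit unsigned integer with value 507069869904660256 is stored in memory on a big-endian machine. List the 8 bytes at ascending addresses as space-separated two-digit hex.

507069869904660256 in hexadecimal, padded to 64 bits, is 0x0709795C2FF88720.
Split into bytes (most-significant first): 07 09 79 5C 2F F8 87 20.
In big-endian order the high byte comes first in memory.
So the memory order matches the most-significant-first order: 07 09 79 5C 2F F8 87 20.

07 09 79 5C 2F F8 87 20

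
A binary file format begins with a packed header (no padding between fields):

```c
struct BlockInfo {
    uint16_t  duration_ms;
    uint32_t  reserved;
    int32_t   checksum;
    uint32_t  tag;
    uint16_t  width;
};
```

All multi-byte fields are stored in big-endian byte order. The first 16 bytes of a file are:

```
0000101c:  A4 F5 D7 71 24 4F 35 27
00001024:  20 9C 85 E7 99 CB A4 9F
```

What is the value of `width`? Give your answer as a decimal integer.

`width` follows `duration_ms` (2 B), `reserved` (4 B), `checksum` (4 B), `tag` (4 B), so it starts at offset 2 + 4 + 4 + 4 = 14 and occupies 2 bytes.
Bytes at offsets 14..15: A4 9F.
Big-endian: lowest address holds the most-significant byte.
The bytes are already most-significant first: 0xA49F.
0xA49F = 42143.

42143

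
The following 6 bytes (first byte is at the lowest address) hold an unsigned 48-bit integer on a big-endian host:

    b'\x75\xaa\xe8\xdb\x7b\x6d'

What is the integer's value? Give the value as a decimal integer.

129376911588205

In big-endian order the high byte comes first in memory.
The bytes are already most-significant first: 0x75AAE8DB7B6D.
0x75AAE8DB7B6D = 129376911588205.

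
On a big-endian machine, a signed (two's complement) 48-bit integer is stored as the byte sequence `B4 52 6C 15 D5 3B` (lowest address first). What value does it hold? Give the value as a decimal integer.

-83208883022533

Big-endian stores the most-significant byte at the lowest address.
The bytes are already most-significant first: 0xB4526C15D53B.
Top bit is set, so as a signed 48-bit value this is 0xB4526C15D53B − 2^48 = -83208883022533.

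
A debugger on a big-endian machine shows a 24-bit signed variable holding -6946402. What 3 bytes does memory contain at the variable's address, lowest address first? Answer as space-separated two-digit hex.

Two's complement of -6946402 in 24 bits: 6946402 = 0x69FE62; invert → 0x96019D; add 1 → 0x96019E.
Split into bytes (most-significant first): 96 01 9E.
Big-endian stores the most-significant byte at the lowest address.
So the memory order matches the most-significant-first order: 96 01 9E.

96 01 9E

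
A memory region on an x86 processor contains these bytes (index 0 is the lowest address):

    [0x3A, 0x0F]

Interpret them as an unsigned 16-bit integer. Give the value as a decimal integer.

Little-endian stores the least-significant byte at the lowest address.
Reassemble most-significant byte first: 0F 3A → 0x0F3A.
0x0F3A = 3898.

3898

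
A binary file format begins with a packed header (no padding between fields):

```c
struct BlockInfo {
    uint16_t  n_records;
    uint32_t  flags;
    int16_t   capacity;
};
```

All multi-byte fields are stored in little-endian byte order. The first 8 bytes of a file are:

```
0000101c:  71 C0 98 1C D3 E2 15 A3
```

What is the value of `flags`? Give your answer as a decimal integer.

3805486232

`flags` follows `n_records` (2 bytes), so it starts at byte offset 2 and occupies 4 bytes.
Bytes at offsets 2..5: 98 1C D3 E2.
Little-endian: lowest address holds the least-significant byte.
Reassemble most-significant byte first: E2 D3 1C 98 → 0xE2D31C98.
0xE2D31C98 = 3805486232.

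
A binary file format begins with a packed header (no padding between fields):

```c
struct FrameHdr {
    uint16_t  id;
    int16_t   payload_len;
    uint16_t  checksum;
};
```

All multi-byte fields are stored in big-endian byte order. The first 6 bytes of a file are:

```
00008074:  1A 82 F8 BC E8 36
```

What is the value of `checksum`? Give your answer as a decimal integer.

59446

`checksum` follows `id` (2 B), `payload_len` (2 B), so it starts at offset 2 + 2 = 4 and occupies 2 bytes.
Bytes at offsets 4..5: E8 36.
In big-endian order the high byte comes first in memory.
The bytes are already most-significant first: 0xE836.
0xE836 = 59446.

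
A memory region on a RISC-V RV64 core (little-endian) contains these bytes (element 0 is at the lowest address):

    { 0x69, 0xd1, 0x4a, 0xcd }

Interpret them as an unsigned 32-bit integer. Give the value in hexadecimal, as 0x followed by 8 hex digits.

In little-endian order the low byte comes first in memory.
Reassemble most-significant byte first: CD 4A D1 69 → 0xCD4AD169.

0xCD4AD169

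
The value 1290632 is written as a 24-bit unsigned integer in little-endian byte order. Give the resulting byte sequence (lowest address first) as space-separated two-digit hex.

88 B1 13

1290632 in hexadecimal, padded to 24 bits, is 0x13B188.
Split into bytes (most-significant first): 13 B1 88.
In little-endian order the low byte comes first in memory.
So at ascending addresses the bytes are 88 B1 13.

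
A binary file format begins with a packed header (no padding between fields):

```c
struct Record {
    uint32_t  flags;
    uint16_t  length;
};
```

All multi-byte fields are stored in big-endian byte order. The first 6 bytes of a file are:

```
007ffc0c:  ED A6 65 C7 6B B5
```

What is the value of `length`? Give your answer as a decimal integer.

27573

`length` follows `flags` (4 bytes), so it starts at byte offset 4 and occupies 2 bytes.
Bytes at offsets 4..5: 6B B5.
Big-endian stores the most-significant byte at the lowest address.
The bytes are already most-significant first: 0x6BB5.
0x6BB5 = 27573.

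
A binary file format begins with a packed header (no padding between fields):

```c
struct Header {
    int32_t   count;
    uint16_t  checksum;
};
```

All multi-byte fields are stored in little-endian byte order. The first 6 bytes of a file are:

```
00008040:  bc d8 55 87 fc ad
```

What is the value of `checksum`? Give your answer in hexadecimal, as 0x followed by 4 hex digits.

0xADFC

`checksum` follows `count` (4 bytes), so it starts at byte offset 4 and occupies 2 bytes.
Bytes at offsets 4..5: FC AD.
In little-endian order the low byte comes first in memory.
Reassemble most-significant byte first: AD FC → 0xADFC.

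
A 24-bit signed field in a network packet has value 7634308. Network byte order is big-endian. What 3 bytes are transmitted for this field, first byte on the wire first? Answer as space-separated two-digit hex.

7634308 in hexadecimal, padded to 24 bits, is 0x747D84.
Split into bytes (most-significant first): 74 7D 84.
Big-endian: lowest address holds the most-significant byte.
So the memory order matches the most-significant-first order: 74 7D 84.

74 7D 84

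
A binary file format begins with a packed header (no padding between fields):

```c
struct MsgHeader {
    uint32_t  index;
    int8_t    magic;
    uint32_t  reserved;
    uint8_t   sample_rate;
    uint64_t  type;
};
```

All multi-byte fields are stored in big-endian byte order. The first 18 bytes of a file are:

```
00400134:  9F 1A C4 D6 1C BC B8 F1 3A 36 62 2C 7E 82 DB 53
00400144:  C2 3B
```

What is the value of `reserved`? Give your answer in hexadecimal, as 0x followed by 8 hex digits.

0xBCB8F13A

`reserved` follows `index` (4 B), `magic` (1 B), so it starts at offset 4 + 1 = 5 and occupies 4 bytes.
Bytes at offsets 5..8: BC B8 F1 3A.
Big-endian: lowest address holds the most-significant byte.
The bytes are already most-significant first: 0xBCB8F13A.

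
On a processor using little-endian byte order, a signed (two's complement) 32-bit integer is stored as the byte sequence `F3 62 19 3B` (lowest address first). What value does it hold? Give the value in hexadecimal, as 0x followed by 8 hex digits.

In little-endian order the low byte comes first in memory.
Reassemble most-significant byte first: 3B 19 62 F3 → 0x3B1962F3.

0x3B1962F3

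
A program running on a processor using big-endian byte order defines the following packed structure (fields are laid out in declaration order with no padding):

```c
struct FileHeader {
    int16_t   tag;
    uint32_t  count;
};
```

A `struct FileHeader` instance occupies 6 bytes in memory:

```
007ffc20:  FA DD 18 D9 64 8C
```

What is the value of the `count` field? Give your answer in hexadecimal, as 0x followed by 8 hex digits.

`count` follows `tag` (2 bytes), so it starts at byte offset 2 and occupies 4 bytes.
Bytes at offsets 2..5: 18 D9 64 8C.
Big-endian stores the most-significant byte at the lowest address.
The bytes are already most-significant first: 0x18D9648C.

0x18D9648C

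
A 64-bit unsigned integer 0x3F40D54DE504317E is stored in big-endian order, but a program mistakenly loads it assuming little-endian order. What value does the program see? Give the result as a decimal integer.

9093054505537585215

Stored big-endian, the bytes at ascending addresses are 3F 40 D5 4D E5 04 31 7E.
Read back as little-endian, the first byte is least significant, giving 0x7E3104E54DD5403F.
0x7E3104E54DD5403F = 9093054505537585215.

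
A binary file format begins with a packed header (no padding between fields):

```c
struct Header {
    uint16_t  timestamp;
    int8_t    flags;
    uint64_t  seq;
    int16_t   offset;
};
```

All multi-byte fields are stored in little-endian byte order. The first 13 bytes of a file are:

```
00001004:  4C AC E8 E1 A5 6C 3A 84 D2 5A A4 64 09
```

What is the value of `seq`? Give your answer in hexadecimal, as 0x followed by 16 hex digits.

0xA45AD2843A6CA5E1

`seq` follows `timestamp` (2 B), `flags` (1 B), so it starts at offset 2 + 1 = 3 and occupies 8 bytes.
Bytes at offsets 3..10: E1 A5 6C 3A 84 D2 5A A4.
Little-endian: lowest address holds the least-significant byte.
Reassemble most-significant byte first: A4 5A D2 84 3A 6C A5 E1 → 0xA45AD2843A6CA5E1.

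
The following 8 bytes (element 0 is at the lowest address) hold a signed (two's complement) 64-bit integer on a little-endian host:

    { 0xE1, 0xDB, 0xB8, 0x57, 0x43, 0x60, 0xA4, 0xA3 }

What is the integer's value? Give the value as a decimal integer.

-6655088506995942431

Little-endian stores the least-significant byte at the lowest address.
Reassemble most-significant byte first: A3 A4 60 43 57 B8 DB E1 → 0xA3A4604357B8DBE1.
Top bit is set, so as a signed 64-bit value this is 0xA3A4604357B8DBE1 − 2^64 = -6655088506995942431.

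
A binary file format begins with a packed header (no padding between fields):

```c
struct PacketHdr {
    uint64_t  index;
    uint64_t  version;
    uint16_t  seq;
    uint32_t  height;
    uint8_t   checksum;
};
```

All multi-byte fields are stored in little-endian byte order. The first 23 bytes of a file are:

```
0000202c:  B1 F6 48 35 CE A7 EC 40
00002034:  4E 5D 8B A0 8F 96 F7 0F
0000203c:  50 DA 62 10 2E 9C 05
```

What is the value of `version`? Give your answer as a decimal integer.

1150553773434428750

`version` follows `index` (8 bytes), so it starts at byte offset 8 and occupies 8 bytes.
Bytes at offsets 8..15: 4E 5D 8B A0 8F 96 F7 0F.
Little-endian: lowest address holds the least-significant byte.
Reassemble most-significant byte first: 0F F7 96 8F A0 8B 5D 4E → 0x0FF7968FA08B5D4E.
0x0FF7968FA08B5D4E = 1150553773434428750.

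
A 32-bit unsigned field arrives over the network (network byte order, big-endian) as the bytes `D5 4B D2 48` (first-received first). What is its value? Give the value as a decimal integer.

In big-endian order the high byte comes first in memory.
The bytes are already most-significant first: 0xD54BD248.
0xD54BD248 = 3578516040.

3578516040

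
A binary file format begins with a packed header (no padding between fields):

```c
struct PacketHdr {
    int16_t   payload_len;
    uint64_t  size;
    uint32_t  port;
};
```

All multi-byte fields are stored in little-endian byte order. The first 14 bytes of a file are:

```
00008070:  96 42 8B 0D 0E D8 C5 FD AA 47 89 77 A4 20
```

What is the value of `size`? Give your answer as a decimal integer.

`size` follows `payload_len` (2 bytes), so it starts at byte offset 2 and occupies 8 bytes.
Bytes at offsets 2..9: 8B 0D 0E D8 C5 FD AA 47.
Little-endian: lowest address holds the least-significant byte.
Reassemble most-significant byte first: 47 AA FD C5 D8 0E 0D 8B → 0x47AAFDC5D80E0D8B.
0x47AAFDC5D80E0D8B = 5164218948908879243.

5164218948908879243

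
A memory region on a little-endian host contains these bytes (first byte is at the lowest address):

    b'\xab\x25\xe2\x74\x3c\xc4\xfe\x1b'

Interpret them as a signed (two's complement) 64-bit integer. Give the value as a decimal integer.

In little-endian order the low byte comes first in memory.
Reassemble most-significant byte first: 1B FE C4 3C 74 E2 25 AB → 0x1BFEC43C74E225AB.
0x1BFEC43C74E225AB = 2017265447046620587.

2017265447046620587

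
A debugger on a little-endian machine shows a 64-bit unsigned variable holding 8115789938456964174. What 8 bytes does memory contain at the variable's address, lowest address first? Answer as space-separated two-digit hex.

4E AC 6A 21 F3 13 A1 70

8115789938456964174 in hexadecimal, padded to 64 bits, is 0x70A113F3216AAC4E.
Split into bytes (most-significant first): 70 A1 13 F3 21 6A AC 4E.
Little-endian stores the least-significant byte at the lowest address.
So at ascending addresses the bytes are 4E AC 6A 21 F3 13 A1 70.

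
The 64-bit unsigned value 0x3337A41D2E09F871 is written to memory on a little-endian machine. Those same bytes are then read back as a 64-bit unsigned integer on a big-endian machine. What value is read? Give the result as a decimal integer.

8212324014180546355

Stored little-endian, the bytes at ascending addresses are 71 F8 09 2E 1D A4 37 33.
Read back as big-endian, the last byte is least significant, giving 0x71F8092E1DA43733.
0x71F8092E1DA43733 = 8212324014180546355.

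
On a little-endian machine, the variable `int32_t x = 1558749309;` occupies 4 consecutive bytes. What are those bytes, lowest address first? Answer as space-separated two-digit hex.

1558749309 in hexadecimal, padded to 32 bits, is 0x5CE8A07D.
Split into bytes (most-significant first): 5C E8 A0 7D.
Little-endian stores the least-significant byte at the lowest address.
So at ascending addresses the bytes are 7D A0 E8 5C.

7D A0 E8 5C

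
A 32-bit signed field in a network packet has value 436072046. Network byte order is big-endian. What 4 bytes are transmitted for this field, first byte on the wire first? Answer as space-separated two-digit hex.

19 FD EE 6E

436072046 in hexadecimal, padded to 32 bits, is 0x19FDEE6E.
Split into bytes (most-significant first): 19 FD EE 6E.
In big-endian order the high byte comes first in memory.
So the memory order matches the most-significant-first order: 19 FD EE 6E.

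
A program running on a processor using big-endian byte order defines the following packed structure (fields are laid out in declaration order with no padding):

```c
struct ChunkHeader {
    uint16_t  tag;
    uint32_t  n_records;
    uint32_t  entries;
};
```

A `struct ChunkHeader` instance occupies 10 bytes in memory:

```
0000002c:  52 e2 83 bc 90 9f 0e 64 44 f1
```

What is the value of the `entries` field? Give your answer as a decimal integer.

`entries` follows `tag` (2 B), `n_records` (4 B), so it starts at offset 2 + 4 = 6 and occupies 4 bytes.
Bytes at offsets 6..9: 0E 64 44 F1.
Big-endian stores the most-significant byte at the lowest address.
The bytes are already most-significant first: 0x0E6444F1.
0x0E6444F1 = 241452273.

241452273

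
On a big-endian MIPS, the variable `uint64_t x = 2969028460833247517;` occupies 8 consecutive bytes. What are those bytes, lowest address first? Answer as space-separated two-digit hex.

2969028460833247517 in hexadecimal, padded to 64 bits, is 0x29341BA78FFD911D.
Split into bytes (most-significant first): 29 34 1B A7 8F FD 91 1D.
Big-endian stores the most-significant byte at the lowest address.
So the memory order matches the most-significant-first order: 29 34 1B A7 8F FD 91 1D.

29 34 1B A7 8F FD 91 1D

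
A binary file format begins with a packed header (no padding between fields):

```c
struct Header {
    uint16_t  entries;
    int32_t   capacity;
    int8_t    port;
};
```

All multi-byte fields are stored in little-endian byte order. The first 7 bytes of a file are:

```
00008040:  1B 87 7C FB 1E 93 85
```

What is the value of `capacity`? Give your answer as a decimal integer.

-1826686084

`capacity` follows `entries` (2 bytes), so it starts at byte offset 2 and occupies 4 bytes.
Bytes at offsets 2..5: 7C FB 1E 93.
In little-endian order the low byte comes first in memory.
Reassemble most-significant byte first: 93 1E FB 7C → 0x931EFB7C.
Top bit is set, so as a signed 32-bit value this is 0x931EFB7C − 2^32 = -1826686084.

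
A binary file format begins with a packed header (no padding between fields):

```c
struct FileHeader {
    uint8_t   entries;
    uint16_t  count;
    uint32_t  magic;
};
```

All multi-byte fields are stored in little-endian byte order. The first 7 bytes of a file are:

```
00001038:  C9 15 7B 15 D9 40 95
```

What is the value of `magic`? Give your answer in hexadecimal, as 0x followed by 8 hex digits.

0x9540D915

`magic` follows `entries` (1 B), `count` (2 B), so it starts at offset 1 + 2 = 3 and occupies 4 bytes.
Bytes at offsets 3..6: 15 D9 40 95.
Little-endian: lowest address holds the least-significant byte.
Reassemble most-significant byte first: 95 40 D9 15 → 0x9540D915.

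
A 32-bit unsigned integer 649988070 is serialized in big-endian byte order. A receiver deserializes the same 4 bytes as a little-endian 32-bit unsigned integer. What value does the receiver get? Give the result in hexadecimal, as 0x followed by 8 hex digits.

0xE607BE26

649988070 in 32-bit hexadecimal is 0x26BE07E6.
Stored big-endian, the bytes at ascending addresses are 26 BE 07 E6.
Read back as little-endian, the first byte is least significant, giving 0xE607BE26.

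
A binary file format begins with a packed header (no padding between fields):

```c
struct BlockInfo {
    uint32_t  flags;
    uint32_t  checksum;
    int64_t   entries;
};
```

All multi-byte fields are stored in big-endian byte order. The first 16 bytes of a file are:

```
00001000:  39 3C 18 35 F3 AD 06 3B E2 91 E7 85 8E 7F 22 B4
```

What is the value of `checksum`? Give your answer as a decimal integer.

`checksum` follows `flags` (4 bytes), so it starts at byte offset 4 and occupies 4 bytes.
Bytes at offsets 4..7: F3 AD 06 3B.
Big-endian stores the most-significant byte at the lowest address.
The bytes are already most-significant first: 0xF3AD063B.
0xF3AD063B = 4088202811.

4088202811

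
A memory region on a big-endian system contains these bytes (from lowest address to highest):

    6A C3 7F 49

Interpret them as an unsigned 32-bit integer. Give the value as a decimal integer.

1791197001

Big-endian stores the most-significant byte at the lowest address.
The bytes are already most-significant first: 0x6AC37F49.
0x6AC37F49 = 1791197001.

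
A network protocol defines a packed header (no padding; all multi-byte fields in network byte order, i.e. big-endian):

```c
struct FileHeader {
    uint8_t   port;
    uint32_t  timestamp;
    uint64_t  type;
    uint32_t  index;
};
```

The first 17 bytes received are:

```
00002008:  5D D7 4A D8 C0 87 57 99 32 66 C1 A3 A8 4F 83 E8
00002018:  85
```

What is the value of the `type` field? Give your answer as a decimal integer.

9752431959845479336

`type` follows `port` (1 B), `timestamp` (4 B), so it starts at offset 1 + 4 = 5 and occupies 8 bytes.
Bytes at offsets 5..12: 87 57 99 32 66 C1 A3 A8.
Big-endian stores the most-significant byte at the lowest address.
The bytes are already most-significant first: 0x8757993266C1A3A8.
0x8757993266C1A3A8 = 9752431959845479336.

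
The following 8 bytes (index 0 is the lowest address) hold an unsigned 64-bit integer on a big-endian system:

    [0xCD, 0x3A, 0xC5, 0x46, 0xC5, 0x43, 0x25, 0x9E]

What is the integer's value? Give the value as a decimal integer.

In big-endian order the high byte comes first in memory.
The bytes are already most-significant first: 0xCD3AC546C543259E.
0xCD3AC546C543259E = 14788349234172339614.

14788349234172339614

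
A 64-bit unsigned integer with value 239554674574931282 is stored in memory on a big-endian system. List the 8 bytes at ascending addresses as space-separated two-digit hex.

03 53 11 B5 12 52 B5 52

239554674574931282 in hexadecimal, padded to 64 bits, is 0x035311B51252B552.
Split into bytes (most-significant first): 03 53 11 B5 12 52 B5 52.
In big-endian order the high byte comes first in memory.
So the memory order matches the most-significant-first order: 03 53 11 B5 12 52 B5 52.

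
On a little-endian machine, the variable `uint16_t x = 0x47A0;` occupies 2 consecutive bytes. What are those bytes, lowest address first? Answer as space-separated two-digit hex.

A0 47

Split into bytes (most-significant first): 47 A0.
In little-endian order the low byte comes first in memory.
So at ascending addresses the bytes are A0 47.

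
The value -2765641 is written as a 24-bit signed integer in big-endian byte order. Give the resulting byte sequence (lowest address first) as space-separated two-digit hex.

D5 CC B7

Two's complement of -2765641 in 24 bits: 2765641 = 0x2A3349; invert → 0xD5CCB6; add 1 → 0xD5CCB7.
Split into bytes (most-significant first): D5 CC B7.
Big-endian: lowest address holds the most-significant byte.
So the memory order matches the most-significant-first order: D5 CC B7.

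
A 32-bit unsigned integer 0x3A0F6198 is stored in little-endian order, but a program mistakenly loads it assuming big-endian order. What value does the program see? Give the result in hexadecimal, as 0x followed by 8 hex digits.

Stored little-endian, the bytes at ascending addresses are 98 61 0F 3A.
Read back as big-endian, the last byte is least significant, giving 0x98610F3A.

0x98610F3A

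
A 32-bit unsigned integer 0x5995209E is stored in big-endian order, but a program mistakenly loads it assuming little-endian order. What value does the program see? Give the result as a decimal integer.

Stored big-endian, the bytes at ascending addresses are 59 95 20 9E.
Read back as little-endian, the first byte is least significant, giving 0x9E209559.
0x9E209559 = 2652935513.

2652935513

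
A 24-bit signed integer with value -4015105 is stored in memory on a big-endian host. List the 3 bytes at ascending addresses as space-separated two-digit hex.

Two's complement of -4015105 in 24 bits: 4015105 = 0x3D4401; invert → 0xC2BBFE; add 1 → 0xC2BBFF.
Split into bytes (most-significant first): C2 BB FF.
Big-endian: lowest address holds the most-significant byte.
So the memory order matches the most-significant-first order: C2 BB FF.

C2 BB FF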